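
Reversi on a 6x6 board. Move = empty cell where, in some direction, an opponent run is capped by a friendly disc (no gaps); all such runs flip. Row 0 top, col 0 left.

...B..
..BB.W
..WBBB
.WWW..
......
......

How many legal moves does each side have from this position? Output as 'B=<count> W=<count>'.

Answer: B=6 W=4

Derivation:
-- B to move --
(0,4): no bracket -> illegal
(0,5): flips 1 -> legal
(1,1): no bracket -> illegal
(1,4): no bracket -> illegal
(2,0): no bracket -> illegal
(2,1): flips 1 -> legal
(3,0): no bracket -> illegal
(3,4): no bracket -> illegal
(4,0): flips 2 -> legal
(4,1): flips 1 -> legal
(4,2): flips 3 -> legal
(4,3): flips 1 -> legal
(4,4): no bracket -> illegal
B mobility = 6
-- W to move --
(0,1): no bracket -> illegal
(0,2): flips 1 -> legal
(0,4): flips 1 -> legal
(1,1): no bracket -> illegal
(1,4): flips 1 -> legal
(2,1): no bracket -> illegal
(3,4): no bracket -> illegal
(3,5): flips 1 -> legal
W mobility = 4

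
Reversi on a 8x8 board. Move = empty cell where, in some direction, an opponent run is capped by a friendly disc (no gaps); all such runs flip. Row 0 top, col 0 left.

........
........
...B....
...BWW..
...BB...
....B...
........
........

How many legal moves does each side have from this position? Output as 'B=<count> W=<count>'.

-- B to move --
(2,4): flips 1 -> legal
(2,5): flips 1 -> legal
(2,6): flips 1 -> legal
(3,6): flips 2 -> legal
(4,5): flips 1 -> legal
(4,6): no bracket -> illegal
B mobility = 5
-- W to move --
(1,2): flips 1 -> legal
(1,3): no bracket -> illegal
(1,4): no bracket -> illegal
(2,2): no bracket -> illegal
(2,4): no bracket -> illegal
(3,2): flips 1 -> legal
(4,2): no bracket -> illegal
(4,5): no bracket -> illegal
(5,2): flips 1 -> legal
(5,3): flips 1 -> legal
(5,5): no bracket -> illegal
(6,3): no bracket -> illegal
(6,4): flips 2 -> legal
(6,5): no bracket -> illegal
W mobility = 5

Answer: B=5 W=5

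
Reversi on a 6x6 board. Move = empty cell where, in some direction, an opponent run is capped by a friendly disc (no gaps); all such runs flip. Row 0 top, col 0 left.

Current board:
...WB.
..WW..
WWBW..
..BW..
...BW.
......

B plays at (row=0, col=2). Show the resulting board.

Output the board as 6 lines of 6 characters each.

Answer: ..BBB.
..BW..
WWBW..
..BW..
...BW.
......

Derivation:
Place B at (0,2); scan 8 dirs for brackets.
Dir NW: edge -> no flip
Dir N: edge -> no flip
Dir NE: edge -> no flip
Dir W: first cell '.' (not opp) -> no flip
Dir E: opp run (0,3) capped by B -> flip
Dir SW: first cell '.' (not opp) -> no flip
Dir S: opp run (1,2) capped by B -> flip
Dir SE: opp run (1,3), next='.' -> no flip
All flips: (0,3) (1,2)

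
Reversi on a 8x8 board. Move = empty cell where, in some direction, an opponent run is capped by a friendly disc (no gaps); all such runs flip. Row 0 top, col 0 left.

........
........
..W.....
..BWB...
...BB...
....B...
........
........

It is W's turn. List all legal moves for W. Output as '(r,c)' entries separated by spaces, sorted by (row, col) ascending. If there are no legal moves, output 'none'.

(2,1): no bracket -> illegal
(2,3): no bracket -> illegal
(2,4): no bracket -> illegal
(2,5): no bracket -> illegal
(3,1): flips 1 -> legal
(3,5): flips 1 -> legal
(4,1): no bracket -> illegal
(4,2): flips 1 -> legal
(4,5): no bracket -> illegal
(5,2): no bracket -> illegal
(5,3): flips 1 -> legal
(5,5): flips 1 -> legal
(6,3): no bracket -> illegal
(6,4): no bracket -> illegal
(6,5): no bracket -> illegal

Answer: (3,1) (3,5) (4,2) (5,3) (5,5)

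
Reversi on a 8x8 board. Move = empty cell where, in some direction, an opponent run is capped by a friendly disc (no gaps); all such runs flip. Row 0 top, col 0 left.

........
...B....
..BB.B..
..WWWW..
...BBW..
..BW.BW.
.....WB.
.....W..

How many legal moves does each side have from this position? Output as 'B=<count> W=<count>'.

Answer: B=12 W=14

Derivation:
-- B to move --
(2,1): flips 1 -> legal
(2,4): flips 1 -> legal
(2,6): flips 1 -> legal
(3,1): no bracket -> illegal
(3,6): no bracket -> illegal
(4,1): flips 1 -> legal
(4,2): flips 1 -> legal
(4,6): flips 2 -> legal
(4,7): no bracket -> illegal
(5,4): flips 1 -> legal
(5,7): flips 1 -> legal
(6,2): flips 1 -> legal
(6,3): flips 1 -> legal
(6,4): flips 1 -> legal
(6,7): flips 3 -> legal
(7,4): no bracket -> illegal
(7,6): no bracket -> illegal
B mobility = 12
-- W to move --
(0,2): no bracket -> illegal
(0,3): flips 2 -> legal
(0,4): no bracket -> illegal
(1,1): flips 1 -> legal
(1,2): flips 2 -> legal
(1,4): flips 1 -> legal
(1,5): flips 1 -> legal
(1,6): flips 1 -> legal
(2,1): no bracket -> illegal
(2,4): no bracket -> illegal
(2,6): no bracket -> illegal
(3,1): no bracket -> illegal
(3,6): no bracket -> illegal
(4,1): no bracket -> illegal
(4,2): flips 2 -> legal
(4,6): no bracket -> illegal
(5,1): flips 1 -> legal
(5,4): flips 3 -> legal
(5,7): flips 1 -> legal
(6,1): flips 2 -> legal
(6,2): no bracket -> illegal
(6,3): no bracket -> illegal
(6,4): no bracket -> illegal
(6,7): flips 1 -> legal
(7,6): flips 1 -> legal
(7,7): flips 3 -> legal
W mobility = 14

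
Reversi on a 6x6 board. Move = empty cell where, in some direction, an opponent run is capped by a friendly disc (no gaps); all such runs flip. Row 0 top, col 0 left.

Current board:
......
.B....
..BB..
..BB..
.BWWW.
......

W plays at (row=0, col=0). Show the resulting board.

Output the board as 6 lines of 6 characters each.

Answer: W.....
.W....
..WB..
..BW..
.BWWW.
......

Derivation:
Place W at (0,0); scan 8 dirs for brackets.
Dir NW: edge -> no flip
Dir N: edge -> no flip
Dir NE: edge -> no flip
Dir W: edge -> no flip
Dir E: first cell '.' (not opp) -> no flip
Dir SW: edge -> no flip
Dir S: first cell '.' (not opp) -> no flip
Dir SE: opp run (1,1) (2,2) (3,3) capped by W -> flip
All flips: (1,1) (2,2) (3,3)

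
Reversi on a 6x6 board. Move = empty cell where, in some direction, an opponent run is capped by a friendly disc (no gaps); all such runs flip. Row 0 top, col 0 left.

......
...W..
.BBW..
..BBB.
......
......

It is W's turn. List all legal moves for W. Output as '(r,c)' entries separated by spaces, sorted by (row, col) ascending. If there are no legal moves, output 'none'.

(1,0): no bracket -> illegal
(1,1): no bracket -> illegal
(1,2): no bracket -> illegal
(2,0): flips 2 -> legal
(2,4): no bracket -> illegal
(2,5): no bracket -> illegal
(3,0): no bracket -> illegal
(3,1): flips 1 -> legal
(3,5): no bracket -> illegal
(4,1): flips 1 -> legal
(4,2): no bracket -> illegal
(4,3): flips 1 -> legal
(4,4): no bracket -> illegal
(4,5): flips 1 -> legal

Answer: (2,0) (3,1) (4,1) (4,3) (4,5)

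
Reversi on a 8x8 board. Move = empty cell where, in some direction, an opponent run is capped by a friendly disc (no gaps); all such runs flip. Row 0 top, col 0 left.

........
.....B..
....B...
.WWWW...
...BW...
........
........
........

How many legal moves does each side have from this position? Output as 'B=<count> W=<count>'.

-- B to move --
(2,0): no bracket -> illegal
(2,1): flips 1 -> legal
(2,2): no bracket -> illegal
(2,3): flips 1 -> legal
(2,5): flips 1 -> legal
(3,0): no bracket -> illegal
(3,5): no bracket -> illegal
(4,0): no bracket -> illegal
(4,1): no bracket -> illegal
(4,2): flips 1 -> legal
(4,5): flips 1 -> legal
(5,3): no bracket -> illegal
(5,4): flips 2 -> legal
(5,5): no bracket -> illegal
B mobility = 6
-- W to move --
(0,4): no bracket -> illegal
(0,5): no bracket -> illegal
(0,6): flips 2 -> legal
(1,3): no bracket -> illegal
(1,4): flips 1 -> legal
(1,6): no bracket -> illegal
(2,3): no bracket -> illegal
(2,5): no bracket -> illegal
(2,6): no bracket -> illegal
(3,5): no bracket -> illegal
(4,2): flips 1 -> legal
(5,2): flips 1 -> legal
(5,3): flips 1 -> legal
(5,4): flips 1 -> legal
W mobility = 6

Answer: B=6 W=6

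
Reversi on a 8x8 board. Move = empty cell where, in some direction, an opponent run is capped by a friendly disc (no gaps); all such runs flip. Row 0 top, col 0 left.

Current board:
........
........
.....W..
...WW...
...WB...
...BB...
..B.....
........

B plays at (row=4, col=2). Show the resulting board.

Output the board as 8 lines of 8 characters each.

Place B at (4,2); scan 8 dirs for brackets.
Dir NW: first cell '.' (not opp) -> no flip
Dir N: first cell '.' (not opp) -> no flip
Dir NE: opp run (3,3), next='.' -> no flip
Dir W: first cell '.' (not opp) -> no flip
Dir E: opp run (4,3) capped by B -> flip
Dir SW: first cell '.' (not opp) -> no flip
Dir S: first cell '.' (not opp) -> no flip
Dir SE: first cell 'B' (not opp) -> no flip
All flips: (4,3)

Answer: ........
........
.....W..
...WW...
..BBB...
...BB...
..B.....
........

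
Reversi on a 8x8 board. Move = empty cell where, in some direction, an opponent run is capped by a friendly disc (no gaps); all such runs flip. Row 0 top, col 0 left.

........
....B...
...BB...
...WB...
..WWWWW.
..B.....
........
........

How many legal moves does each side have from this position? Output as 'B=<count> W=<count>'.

-- B to move --
(2,2): no bracket -> illegal
(3,1): no bracket -> illegal
(3,2): flips 2 -> legal
(3,5): no bracket -> illegal
(3,6): no bracket -> illegal
(3,7): no bracket -> illegal
(4,1): no bracket -> illegal
(4,7): no bracket -> illegal
(5,1): flips 2 -> legal
(5,3): flips 2 -> legal
(5,4): flips 1 -> legal
(5,5): no bracket -> illegal
(5,6): flips 1 -> legal
(5,7): no bracket -> illegal
B mobility = 5
-- W to move --
(0,3): no bracket -> illegal
(0,4): flips 3 -> legal
(0,5): no bracket -> illegal
(1,2): flips 2 -> legal
(1,3): flips 1 -> legal
(1,5): flips 1 -> legal
(2,2): no bracket -> illegal
(2,5): flips 1 -> legal
(3,2): no bracket -> illegal
(3,5): flips 1 -> legal
(4,1): no bracket -> illegal
(5,1): no bracket -> illegal
(5,3): no bracket -> illegal
(6,1): flips 1 -> legal
(6,2): flips 1 -> legal
(6,3): no bracket -> illegal
W mobility = 8

Answer: B=5 W=8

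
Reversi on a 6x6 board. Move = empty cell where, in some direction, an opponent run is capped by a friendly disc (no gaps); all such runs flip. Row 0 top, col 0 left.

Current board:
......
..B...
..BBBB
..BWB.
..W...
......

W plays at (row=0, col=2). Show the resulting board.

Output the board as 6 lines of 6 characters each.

Answer: ..W...
..W...
..WBBB
..WWB.
..W...
......

Derivation:
Place W at (0,2); scan 8 dirs for brackets.
Dir NW: edge -> no flip
Dir N: edge -> no flip
Dir NE: edge -> no flip
Dir W: first cell '.' (not opp) -> no flip
Dir E: first cell '.' (not opp) -> no flip
Dir SW: first cell '.' (not opp) -> no flip
Dir S: opp run (1,2) (2,2) (3,2) capped by W -> flip
Dir SE: first cell '.' (not opp) -> no flip
All flips: (1,2) (2,2) (3,2)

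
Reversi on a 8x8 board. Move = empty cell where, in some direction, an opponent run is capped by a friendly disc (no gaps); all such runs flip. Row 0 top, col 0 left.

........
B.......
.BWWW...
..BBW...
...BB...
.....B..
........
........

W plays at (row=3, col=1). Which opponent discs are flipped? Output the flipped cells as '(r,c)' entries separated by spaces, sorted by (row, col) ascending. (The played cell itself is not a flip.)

Dir NW: first cell '.' (not opp) -> no flip
Dir N: opp run (2,1), next='.' -> no flip
Dir NE: first cell 'W' (not opp) -> no flip
Dir W: first cell '.' (not opp) -> no flip
Dir E: opp run (3,2) (3,3) capped by W -> flip
Dir SW: first cell '.' (not opp) -> no flip
Dir S: first cell '.' (not opp) -> no flip
Dir SE: first cell '.' (not opp) -> no flip

Answer: (3,2) (3,3)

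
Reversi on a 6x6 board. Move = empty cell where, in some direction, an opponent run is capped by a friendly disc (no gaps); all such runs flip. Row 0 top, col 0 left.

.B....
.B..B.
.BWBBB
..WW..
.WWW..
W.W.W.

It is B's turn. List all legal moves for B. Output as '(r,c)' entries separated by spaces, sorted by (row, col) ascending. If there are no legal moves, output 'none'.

(1,2): no bracket -> illegal
(1,3): no bracket -> illegal
(3,0): no bracket -> illegal
(3,1): no bracket -> illegal
(3,4): no bracket -> illegal
(4,0): no bracket -> illegal
(4,4): flips 2 -> legal
(4,5): no bracket -> illegal
(5,1): flips 2 -> legal
(5,3): flips 2 -> legal
(5,5): no bracket -> illegal

Answer: (4,4) (5,1) (5,3)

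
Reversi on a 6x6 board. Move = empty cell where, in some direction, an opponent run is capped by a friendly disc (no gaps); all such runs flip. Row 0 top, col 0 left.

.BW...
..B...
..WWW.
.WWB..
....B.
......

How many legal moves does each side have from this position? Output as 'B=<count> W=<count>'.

Answer: B=7 W=5

Derivation:
-- B to move --
(0,3): flips 1 -> legal
(1,1): flips 1 -> legal
(1,3): flips 1 -> legal
(1,4): no bracket -> illegal
(1,5): flips 1 -> legal
(2,0): no bracket -> illegal
(2,1): no bracket -> illegal
(2,5): no bracket -> illegal
(3,0): flips 2 -> legal
(3,4): flips 1 -> legal
(3,5): no bracket -> illegal
(4,0): no bracket -> illegal
(4,1): no bracket -> illegal
(4,2): flips 2 -> legal
(4,3): no bracket -> illegal
B mobility = 7
-- W to move --
(0,0): flips 1 -> legal
(0,3): no bracket -> illegal
(1,0): no bracket -> illegal
(1,1): no bracket -> illegal
(1,3): no bracket -> illegal
(2,1): no bracket -> illegal
(3,4): flips 1 -> legal
(3,5): no bracket -> illegal
(4,2): flips 1 -> legal
(4,3): flips 1 -> legal
(4,5): no bracket -> illegal
(5,3): no bracket -> illegal
(5,4): no bracket -> illegal
(5,5): flips 2 -> legal
W mobility = 5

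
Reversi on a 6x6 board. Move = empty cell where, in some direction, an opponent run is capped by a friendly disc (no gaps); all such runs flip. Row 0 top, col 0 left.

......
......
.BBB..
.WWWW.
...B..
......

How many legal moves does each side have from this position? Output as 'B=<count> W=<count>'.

-- B to move --
(2,0): no bracket -> illegal
(2,4): no bracket -> illegal
(2,5): flips 1 -> legal
(3,0): no bracket -> illegal
(3,5): no bracket -> illegal
(4,0): flips 1 -> legal
(4,1): flips 2 -> legal
(4,2): flips 1 -> legal
(4,4): flips 1 -> legal
(4,5): flips 1 -> legal
B mobility = 6
-- W to move --
(1,0): flips 1 -> legal
(1,1): flips 2 -> legal
(1,2): flips 2 -> legal
(1,3): flips 2 -> legal
(1,4): flips 1 -> legal
(2,0): no bracket -> illegal
(2,4): no bracket -> illegal
(3,0): no bracket -> illegal
(4,2): no bracket -> illegal
(4,4): no bracket -> illegal
(5,2): flips 1 -> legal
(5,3): flips 1 -> legal
(5,4): flips 1 -> legal
W mobility = 8

Answer: B=6 W=8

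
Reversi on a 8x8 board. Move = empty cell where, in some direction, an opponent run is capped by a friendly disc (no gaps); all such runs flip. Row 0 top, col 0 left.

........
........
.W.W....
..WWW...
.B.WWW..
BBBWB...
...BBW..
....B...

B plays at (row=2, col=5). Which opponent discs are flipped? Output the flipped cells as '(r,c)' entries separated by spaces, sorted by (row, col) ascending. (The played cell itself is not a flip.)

Dir NW: first cell '.' (not opp) -> no flip
Dir N: first cell '.' (not opp) -> no flip
Dir NE: first cell '.' (not opp) -> no flip
Dir W: first cell '.' (not opp) -> no flip
Dir E: first cell '.' (not opp) -> no flip
Dir SW: opp run (3,4) (4,3) capped by B -> flip
Dir S: first cell '.' (not opp) -> no flip
Dir SE: first cell '.' (not opp) -> no flip

Answer: (3,4) (4,3)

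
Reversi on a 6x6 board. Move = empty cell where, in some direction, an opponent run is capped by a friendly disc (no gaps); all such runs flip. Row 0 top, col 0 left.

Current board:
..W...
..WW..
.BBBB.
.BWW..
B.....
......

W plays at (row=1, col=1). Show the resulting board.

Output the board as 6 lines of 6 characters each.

Answer: ..W...
.WWW..
.BWBB.
.BWW..
B.....
......

Derivation:
Place W at (1,1); scan 8 dirs for brackets.
Dir NW: first cell '.' (not opp) -> no flip
Dir N: first cell '.' (not opp) -> no flip
Dir NE: first cell 'W' (not opp) -> no flip
Dir W: first cell '.' (not opp) -> no flip
Dir E: first cell 'W' (not opp) -> no flip
Dir SW: first cell '.' (not opp) -> no flip
Dir S: opp run (2,1) (3,1), next='.' -> no flip
Dir SE: opp run (2,2) capped by W -> flip
All flips: (2,2)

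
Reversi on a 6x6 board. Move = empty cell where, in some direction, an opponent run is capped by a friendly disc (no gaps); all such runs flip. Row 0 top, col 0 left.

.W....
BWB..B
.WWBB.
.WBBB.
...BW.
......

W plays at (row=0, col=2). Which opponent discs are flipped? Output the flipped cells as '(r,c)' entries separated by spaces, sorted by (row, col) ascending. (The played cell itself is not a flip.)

Dir NW: edge -> no flip
Dir N: edge -> no flip
Dir NE: edge -> no flip
Dir W: first cell 'W' (not opp) -> no flip
Dir E: first cell '.' (not opp) -> no flip
Dir SW: first cell 'W' (not opp) -> no flip
Dir S: opp run (1,2) capped by W -> flip
Dir SE: first cell '.' (not opp) -> no flip

Answer: (1,2)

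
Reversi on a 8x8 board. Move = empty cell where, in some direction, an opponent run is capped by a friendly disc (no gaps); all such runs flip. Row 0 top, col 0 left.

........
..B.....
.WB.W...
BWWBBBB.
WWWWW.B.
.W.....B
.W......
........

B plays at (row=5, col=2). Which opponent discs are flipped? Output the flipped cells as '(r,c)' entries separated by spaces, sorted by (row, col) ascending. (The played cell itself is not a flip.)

Dir NW: opp run (4,1) capped by B -> flip
Dir N: opp run (4,2) (3,2) capped by B -> flip
Dir NE: opp run (4,3) capped by B -> flip
Dir W: opp run (5,1), next='.' -> no flip
Dir E: first cell '.' (not opp) -> no flip
Dir SW: opp run (6,1), next='.' -> no flip
Dir S: first cell '.' (not opp) -> no flip
Dir SE: first cell '.' (not opp) -> no flip

Answer: (3,2) (4,1) (4,2) (4,3)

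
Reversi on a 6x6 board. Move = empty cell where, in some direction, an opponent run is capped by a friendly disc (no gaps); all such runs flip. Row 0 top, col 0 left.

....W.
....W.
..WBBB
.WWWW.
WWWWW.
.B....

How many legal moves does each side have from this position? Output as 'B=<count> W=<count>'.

-- B to move --
(0,3): flips 1 -> legal
(0,5): flips 1 -> legal
(1,1): no bracket -> illegal
(1,2): no bracket -> illegal
(1,3): no bracket -> illegal
(1,5): no bracket -> illegal
(2,0): no bracket -> illegal
(2,1): flips 3 -> legal
(3,0): no bracket -> illegal
(3,5): no bracket -> illegal
(4,5): flips 1 -> legal
(5,0): flips 2 -> legal
(5,2): flips 2 -> legal
(5,3): flips 2 -> legal
(5,4): flips 2 -> legal
(5,5): no bracket -> illegal
B mobility = 8
-- W to move --
(1,2): flips 1 -> legal
(1,3): flips 1 -> legal
(1,5): flips 1 -> legal
(3,5): no bracket -> illegal
(5,0): no bracket -> illegal
(5,2): no bracket -> illegal
W mobility = 3

Answer: B=8 W=3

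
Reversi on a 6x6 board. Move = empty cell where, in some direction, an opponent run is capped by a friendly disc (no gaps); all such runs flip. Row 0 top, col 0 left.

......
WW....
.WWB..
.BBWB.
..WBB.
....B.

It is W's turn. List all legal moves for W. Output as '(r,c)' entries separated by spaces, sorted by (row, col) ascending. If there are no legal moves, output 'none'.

Answer: (1,3) (2,0) (2,4) (3,0) (3,5) (4,0) (4,1) (4,5) (5,3) (5,5)

Derivation:
(1,2): no bracket -> illegal
(1,3): flips 1 -> legal
(1,4): no bracket -> illegal
(2,0): flips 1 -> legal
(2,4): flips 1 -> legal
(2,5): no bracket -> illegal
(3,0): flips 2 -> legal
(3,5): flips 1 -> legal
(4,0): flips 1 -> legal
(4,1): flips 1 -> legal
(4,5): flips 2 -> legal
(5,2): no bracket -> illegal
(5,3): flips 1 -> legal
(5,5): flips 1 -> legal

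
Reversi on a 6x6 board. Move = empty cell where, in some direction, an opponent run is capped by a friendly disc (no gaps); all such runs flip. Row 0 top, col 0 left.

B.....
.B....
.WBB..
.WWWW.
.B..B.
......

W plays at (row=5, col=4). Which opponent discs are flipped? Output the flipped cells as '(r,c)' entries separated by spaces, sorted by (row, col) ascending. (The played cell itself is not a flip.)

Answer: (4,4)

Derivation:
Dir NW: first cell '.' (not opp) -> no flip
Dir N: opp run (4,4) capped by W -> flip
Dir NE: first cell '.' (not opp) -> no flip
Dir W: first cell '.' (not opp) -> no flip
Dir E: first cell '.' (not opp) -> no flip
Dir SW: edge -> no flip
Dir S: edge -> no flip
Dir SE: edge -> no flip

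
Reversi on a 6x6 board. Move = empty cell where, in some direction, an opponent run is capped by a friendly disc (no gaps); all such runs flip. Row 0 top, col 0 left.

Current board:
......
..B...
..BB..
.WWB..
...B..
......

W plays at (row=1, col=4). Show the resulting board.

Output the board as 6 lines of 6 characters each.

Answer: ......
..B.W.
..BW..
.WWB..
...B..
......

Derivation:
Place W at (1,4); scan 8 dirs for brackets.
Dir NW: first cell '.' (not opp) -> no flip
Dir N: first cell '.' (not opp) -> no flip
Dir NE: first cell '.' (not opp) -> no flip
Dir W: first cell '.' (not opp) -> no flip
Dir E: first cell '.' (not opp) -> no flip
Dir SW: opp run (2,3) capped by W -> flip
Dir S: first cell '.' (not opp) -> no flip
Dir SE: first cell '.' (not opp) -> no flip
All flips: (2,3)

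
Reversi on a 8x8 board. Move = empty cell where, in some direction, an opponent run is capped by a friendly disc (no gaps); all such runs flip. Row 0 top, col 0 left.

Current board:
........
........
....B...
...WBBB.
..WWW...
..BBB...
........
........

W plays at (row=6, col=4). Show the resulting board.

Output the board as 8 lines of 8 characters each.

Place W at (6,4); scan 8 dirs for brackets.
Dir NW: opp run (5,3) capped by W -> flip
Dir N: opp run (5,4) capped by W -> flip
Dir NE: first cell '.' (not opp) -> no flip
Dir W: first cell '.' (not opp) -> no flip
Dir E: first cell '.' (not opp) -> no flip
Dir SW: first cell '.' (not opp) -> no flip
Dir S: first cell '.' (not opp) -> no flip
Dir SE: first cell '.' (not opp) -> no flip
All flips: (5,3) (5,4)

Answer: ........
........
....B...
...WBBB.
..WWW...
..BWW...
....W...
........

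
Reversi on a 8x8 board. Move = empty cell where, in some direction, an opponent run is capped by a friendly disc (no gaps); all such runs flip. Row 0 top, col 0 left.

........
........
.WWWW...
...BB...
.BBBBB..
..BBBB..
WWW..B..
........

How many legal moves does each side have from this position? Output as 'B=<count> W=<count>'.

-- B to move --
(1,0): no bracket -> illegal
(1,1): flips 1 -> legal
(1,2): flips 1 -> legal
(1,3): flips 1 -> legal
(1,4): flips 1 -> legal
(1,5): flips 1 -> legal
(2,0): no bracket -> illegal
(2,5): no bracket -> illegal
(3,0): no bracket -> illegal
(3,1): no bracket -> illegal
(3,2): no bracket -> illegal
(3,5): no bracket -> illegal
(5,0): no bracket -> illegal
(5,1): no bracket -> illegal
(6,3): no bracket -> illegal
(7,0): flips 1 -> legal
(7,1): flips 1 -> legal
(7,2): flips 1 -> legal
(7,3): no bracket -> illegal
B mobility = 8
-- W to move --
(2,5): flips 3 -> legal
(3,0): no bracket -> illegal
(3,1): no bracket -> illegal
(3,2): flips 2 -> legal
(3,5): flips 2 -> legal
(3,6): no bracket -> illegal
(4,0): no bracket -> illegal
(4,6): no bracket -> illegal
(5,0): no bracket -> illegal
(5,1): flips 2 -> legal
(5,6): flips 2 -> legal
(6,3): flips 3 -> legal
(6,4): flips 3 -> legal
(6,6): flips 3 -> legal
(7,4): no bracket -> illegal
(7,5): no bracket -> illegal
(7,6): no bracket -> illegal
W mobility = 8

Answer: B=8 W=8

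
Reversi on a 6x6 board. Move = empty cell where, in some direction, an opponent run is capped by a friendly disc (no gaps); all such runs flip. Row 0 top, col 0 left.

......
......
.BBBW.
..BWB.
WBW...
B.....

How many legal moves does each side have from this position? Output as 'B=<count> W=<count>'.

Answer: B=6 W=7

Derivation:
-- B to move --
(1,3): no bracket -> illegal
(1,4): flips 1 -> legal
(1,5): no bracket -> illegal
(2,5): flips 1 -> legal
(3,0): flips 1 -> legal
(3,1): no bracket -> illegal
(3,5): no bracket -> illegal
(4,3): flips 2 -> legal
(4,4): flips 1 -> legal
(5,1): no bracket -> illegal
(5,2): flips 1 -> legal
(5,3): no bracket -> illegal
B mobility = 6
-- W to move --
(1,0): no bracket -> illegal
(1,1): flips 1 -> legal
(1,2): flips 2 -> legal
(1,3): flips 1 -> legal
(1,4): no bracket -> illegal
(2,0): flips 3 -> legal
(2,5): no bracket -> illegal
(3,0): no bracket -> illegal
(3,1): flips 1 -> legal
(3,5): flips 1 -> legal
(4,3): no bracket -> illegal
(4,4): flips 1 -> legal
(4,5): no bracket -> illegal
(5,1): no bracket -> illegal
(5,2): no bracket -> illegal
W mobility = 7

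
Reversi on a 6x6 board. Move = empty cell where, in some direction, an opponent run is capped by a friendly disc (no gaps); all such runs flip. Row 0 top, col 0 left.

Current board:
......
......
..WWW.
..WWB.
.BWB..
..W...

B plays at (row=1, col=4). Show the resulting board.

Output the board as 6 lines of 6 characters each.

Place B at (1,4); scan 8 dirs for brackets.
Dir NW: first cell '.' (not opp) -> no flip
Dir N: first cell '.' (not opp) -> no flip
Dir NE: first cell '.' (not opp) -> no flip
Dir W: first cell '.' (not opp) -> no flip
Dir E: first cell '.' (not opp) -> no flip
Dir SW: opp run (2,3) (3,2) capped by B -> flip
Dir S: opp run (2,4) capped by B -> flip
Dir SE: first cell '.' (not opp) -> no flip
All flips: (2,3) (2,4) (3,2)

Answer: ......
....B.
..WBB.
..BWB.
.BWB..
..W...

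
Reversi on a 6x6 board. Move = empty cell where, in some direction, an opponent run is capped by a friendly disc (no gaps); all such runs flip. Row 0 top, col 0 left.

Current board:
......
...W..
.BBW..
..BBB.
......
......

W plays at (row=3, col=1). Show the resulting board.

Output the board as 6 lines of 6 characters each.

Place W at (3,1); scan 8 dirs for brackets.
Dir NW: first cell '.' (not opp) -> no flip
Dir N: opp run (2,1), next='.' -> no flip
Dir NE: opp run (2,2) capped by W -> flip
Dir W: first cell '.' (not opp) -> no flip
Dir E: opp run (3,2) (3,3) (3,4), next='.' -> no flip
Dir SW: first cell '.' (not opp) -> no flip
Dir S: first cell '.' (not opp) -> no flip
Dir SE: first cell '.' (not opp) -> no flip
All flips: (2,2)

Answer: ......
...W..
.BWW..
.WBBB.
......
......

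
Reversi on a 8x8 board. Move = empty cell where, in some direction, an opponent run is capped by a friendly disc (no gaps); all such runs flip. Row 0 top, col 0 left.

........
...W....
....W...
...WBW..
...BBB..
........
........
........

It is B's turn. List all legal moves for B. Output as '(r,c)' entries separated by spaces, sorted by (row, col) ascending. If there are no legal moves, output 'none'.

(0,2): no bracket -> illegal
(0,3): no bracket -> illegal
(0,4): no bracket -> illegal
(1,2): no bracket -> illegal
(1,4): flips 1 -> legal
(1,5): no bracket -> illegal
(2,2): flips 1 -> legal
(2,3): flips 1 -> legal
(2,5): flips 1 -> legal
(2,6): flips 1 -> legal
(3,2): flips 1 -> legal
(3,6): flips 1 -> legal
(4,2): no bracket -> illegal
(4,6): no bracket -> illegal

Answer: (1,4) (2,2) (2,3) (2,5) (2,6) (3,2) (3,6)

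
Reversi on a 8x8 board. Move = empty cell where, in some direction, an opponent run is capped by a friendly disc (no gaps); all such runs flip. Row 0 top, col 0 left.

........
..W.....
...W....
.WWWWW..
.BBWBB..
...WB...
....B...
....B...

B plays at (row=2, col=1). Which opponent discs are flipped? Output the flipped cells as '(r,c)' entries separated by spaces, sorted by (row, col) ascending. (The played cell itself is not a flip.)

Dir NW: first cell '.' (not opp) -> no flip
Dir N: first cell '.' (not opp) -> no flip
Dir NE: opp run (1,2), next='.' -> no flip
Dir W: first cell '.' (not opp) -> no flip
Dir E: first cell '.' (not opp) -> no flip
Dir SW: first cell '.' (not opp) -> no flip
Dir S: opp run (3,1) capped by B -> flip
Dir SE: opp run (3,2) (4,3) capped by B -> flip

Answer: (3,1) (3,2) (4,3)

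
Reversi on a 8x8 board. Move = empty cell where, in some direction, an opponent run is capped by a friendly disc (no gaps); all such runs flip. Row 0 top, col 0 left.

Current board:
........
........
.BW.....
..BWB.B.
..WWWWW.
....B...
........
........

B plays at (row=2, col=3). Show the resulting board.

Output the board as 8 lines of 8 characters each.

Answer: ........
........
.BBB....
..BWB.B.
..WWWWW.
....B...
........
........

Derivation:
Place B at (2,3); scan 8 dirs for brackets.
Dir NW: first cell '.' (not opp) -> no flip
Dir N: first cell '.' (not opp) -> no flip
Dir NE: first cell '.' (not opp) -> no flip
Dir W: opp run (2,2) capped by B -> flip
Dir E: first cell '.' (not opp) -> no flip
Dir SW: first cell 'B' (not opp) -> no flip
Dir S: opp run (3,3) (4,3), next='.' -> no flip
Dir SE: first cell 'B' (not opp) -> no flip
All flips: (2,2)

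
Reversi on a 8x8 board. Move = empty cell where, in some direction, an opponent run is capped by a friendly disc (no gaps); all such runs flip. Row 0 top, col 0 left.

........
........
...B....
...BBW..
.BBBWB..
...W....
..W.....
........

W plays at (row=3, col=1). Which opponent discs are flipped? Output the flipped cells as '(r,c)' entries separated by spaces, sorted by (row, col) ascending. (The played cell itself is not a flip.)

Answer: (4,2)

Derivation:
Dir NW: first cell '.' (not opp) -> no flip
Dir N: first cell '.' (not opp) -> no flip
Dir NE: first cell '.' (not opp) -> no flip
Dir W: first cell '.' (not opp) -> no flip
Dir E: first cell '.' (not opp) -> no flip
Dir SW: first cell '.' (not opp) -> no flip
Dir S: opp run (4,1), next='.' -> no flip
Dir SE: opp run (4,2) capped by W -> flip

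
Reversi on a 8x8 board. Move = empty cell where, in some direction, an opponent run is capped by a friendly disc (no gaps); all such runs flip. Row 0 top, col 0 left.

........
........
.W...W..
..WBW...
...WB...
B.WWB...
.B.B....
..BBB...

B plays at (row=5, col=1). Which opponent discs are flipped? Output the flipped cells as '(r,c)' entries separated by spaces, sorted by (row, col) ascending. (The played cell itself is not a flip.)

Answer: (5,2) (5,3)

Derivation:
Dir NW: first cell '.' (not opp) -> no flip
Dir N: first cell '.' (not opp) -> no flip
Dir NE: first cell '.' (not opp) -> no flip
Dir W: first cell 'B' (not opp) -> no flip
Dir E: opp run (5,2) (5,3) capped by B -> flip
Dir SW: first cell '.' (not opp) -> no flip
Dir S: first cell 'B' (not opp) -> no flip
Dir SE: first cell '.' (not opp) -> no flip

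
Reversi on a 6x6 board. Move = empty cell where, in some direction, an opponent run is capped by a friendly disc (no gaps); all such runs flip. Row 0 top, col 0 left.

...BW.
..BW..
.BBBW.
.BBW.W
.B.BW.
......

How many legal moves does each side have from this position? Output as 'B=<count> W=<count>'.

-- B to move --
(0,2): no bracket -> illegal
(0,5): flips 1 -> legal
(1,4): flips 1 -> legal
(1,5): no bracket -> illegal
(2,5): flips 1 -> legal
(3,4): flips 1 -> legal
(4,2): no bracket -> illegal
(4,5): flips 1 -> legal
(5,3): no bracket -> illegal
(5,4): no bracket -> illegal
(5,5): flips 2 -> legal
B mobility = 6
-- W to move --
(0,1): no bracket -> illegal
(0,2): flips 1 -> legal
(1,0): no bracket -> illegal
(1,1): flips 2 -> legal
(1,4): no bracket -> illegal
(2,0): flips 3 -> legal
(3,0): flips 2 -> legal
(3,4): no bracket -> illegal
(4,0): flips 2 -> legal
(4,2): flips 1 -> legal
(5,0): no bracket -> illegal
(5,1): no bracket -> illegal
(5,2): no bracket -> illegal
(5,3): flips 1 -> legal
(5,4): no bracket -> illegal
W mobility = 7

Answer: B=6 W=7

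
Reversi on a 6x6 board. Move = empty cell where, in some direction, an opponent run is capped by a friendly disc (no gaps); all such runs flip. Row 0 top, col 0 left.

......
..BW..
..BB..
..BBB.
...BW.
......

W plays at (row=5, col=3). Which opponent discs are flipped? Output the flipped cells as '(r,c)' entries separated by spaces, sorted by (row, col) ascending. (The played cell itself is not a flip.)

Dir NW: first cell '.' (not opp) -> no flip
Dir N: opp run (4,3) (3,3) (2,3) capped by W -> flip
Dir NE: first cell 'W' (not opp) -> no flip
Dir W: first cell '.' (not opp) -> no flip
Dir E: first cell '.' (not opp) -> no flip
Dir SW: edge -> no flip
Dir S: edge -> no flip
Dir SE: edge -> no flip

Answer: (2,3) (3,3) (4,3)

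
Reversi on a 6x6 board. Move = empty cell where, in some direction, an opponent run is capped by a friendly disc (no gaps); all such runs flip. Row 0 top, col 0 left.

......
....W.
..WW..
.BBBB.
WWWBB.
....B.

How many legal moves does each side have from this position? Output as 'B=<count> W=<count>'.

-- B to move --
(0,3): no bracket -> illegal
(0,4): no bracket -> illegal
(0,5): flips 2 -> legal
(1,1): flips 1 -> legal
(1,2): flips 2 -> legal
(1,3): flips 2 -> legal
(1,5): no bracket -> illegal
(2,1): no bracket -> illegal
(2,4): no bracket -> illegal
(2,5): no bracket -> illegal
(3,0): no bracket -> illegal
(5,0): flips 1 -> legal
(5,1): flips 2 -> legal
(5,2): flips 1 -> legal
(5,3): flips 1 -> legal
B mobility = 8
-- W to move --
(2,0): flips 1 -> legal
(2,1): flips 1 -> legal
(2,4): flips 1 -> legal
(2,5): no bracket -> illegal
(3,0): no bracket -> illegal
(3,5): no bracket -> illegal
(4,5): flips 3 -> legal
(5,2): no bracket -> illegal
(5,3): flips 2 -> legal
(5,5): flips 2 -> legal
W mobility = 6

Answer: B=8 W=6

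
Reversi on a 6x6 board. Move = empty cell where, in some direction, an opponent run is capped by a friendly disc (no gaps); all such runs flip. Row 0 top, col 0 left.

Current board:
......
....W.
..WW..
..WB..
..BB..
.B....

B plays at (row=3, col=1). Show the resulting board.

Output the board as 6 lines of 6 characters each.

Answer: ......
....W.
..WW..
.BBB..
..BB..
.B....

Derivation:
Place B at (3,1); scan 8 dirs for brackets.
Dir NW: first cell '.' (not opp) -> no flip
Dir N: first cell '.' (not opp) -> no flip
Dir NE: opp run (2,2), next='.' -> no flip
Dir W: first cell '.' (not opp) -> no flip
Dir E: opp run (3,2) capped by B -> flip
Dir SW: first cell '.' (not opp) -> no flip
Dir S: first cell '.' (not opp) -> no flip
Dir SE: first cell 'B' (not opp) -> no flip
All flips: (3,2)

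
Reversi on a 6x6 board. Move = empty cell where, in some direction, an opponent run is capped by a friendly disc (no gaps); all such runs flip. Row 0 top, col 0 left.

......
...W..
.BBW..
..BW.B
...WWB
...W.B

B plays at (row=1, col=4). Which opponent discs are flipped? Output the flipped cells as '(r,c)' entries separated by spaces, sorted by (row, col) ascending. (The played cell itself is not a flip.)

Answer: (2,3)

Derivation:
Dir NW: first cell '.' (not opp) -> no flip
Dir N: first cell '.' (not opp) -> no flip
Dir NE: first cell '.' (not opp) -> no flip
Dir W: opp run (1,3), next='.' -> no flip
Dir E: first cell '.' (not opp) -> no flip
Dir SW: opp run (2,3) capped by B -> flip
Dir S: first cell '.' (not opp) -> no flip
Dir SE: first cell '.' (not opp) -> no flip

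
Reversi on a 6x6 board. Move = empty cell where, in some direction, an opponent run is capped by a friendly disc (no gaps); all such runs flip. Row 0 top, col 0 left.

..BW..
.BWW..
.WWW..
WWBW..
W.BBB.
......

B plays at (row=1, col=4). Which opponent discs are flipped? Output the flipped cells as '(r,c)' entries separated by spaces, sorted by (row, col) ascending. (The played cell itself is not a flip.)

Answer: (1,2) (1,3) (2,3)

Derivation:
Dir NW: opp run (0,3), next=edge -> no flip
Dir N: first cell '.' (not opp) -> no flip
Dir NE: first cell '.' (not opp) -> no flip
Dir W: opp run (1,3) (1,2) capped by B -> flip
Dir E: first cell '.' (not opp) -> no flip
Dir SW: opp run (2,3) capped by B -> flip
Dir S: first cell '.' (not opp) -> no flip
Dir SE: first cell '.' (not opp) -> no flip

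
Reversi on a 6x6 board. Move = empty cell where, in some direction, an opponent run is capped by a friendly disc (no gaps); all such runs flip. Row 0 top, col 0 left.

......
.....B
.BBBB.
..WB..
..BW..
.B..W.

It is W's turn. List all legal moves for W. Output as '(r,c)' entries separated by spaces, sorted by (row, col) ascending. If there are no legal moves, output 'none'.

(0,4): no bracket -> illegal
(0,5): no bracket -> illegal
(1,0): flips 1 -> legal
(1,1): no bracket -> illegal
(1,2): flips 1 -> legal
(1,3): flips 2 -> legal
(1,4): flips 1 -> legal
(2,0): no bracket -> illegal
(2,5): no bracket -> illegal
(3,0): no bracket -> illegal
(3,1): no bracket -> illegal
(3,4): flips 1 -> legal
(3,5): no bracket -> illegal
(4,0): no bracket -> illegal
(4,1): flips 1 -> legal
(4,4): no bracket -> illegal
(5,0): no bracket -> illegal
(5,2): flips 1 -> legal
(5,3): no bracket -> illegal

Answer: (1,0) (1,2) (1,3) (1,4) (3,4) (4,1) (5,2)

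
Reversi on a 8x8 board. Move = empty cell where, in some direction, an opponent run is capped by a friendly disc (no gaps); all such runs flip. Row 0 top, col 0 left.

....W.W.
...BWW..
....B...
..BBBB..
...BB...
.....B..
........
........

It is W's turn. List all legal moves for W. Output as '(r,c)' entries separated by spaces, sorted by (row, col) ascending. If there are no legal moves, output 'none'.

Answer: (1,2) (2,2) (4,2) (5,4)

Derivation:
(0,2): no bracket -> illegal
(0,3): no bracket -> illegal
(1,2): flips 1 -> legal
(2,1): no bracket -> illegal
(2,2): flips 1 -> legal
(2,3): no bracket -> illegal
(2,5): no bracket -> illegal
(2,6): no bracket -> illegal
(3,1): no bracket -> illegal
(3,6): no bracket -> illegal
(4,1): no bracket -> illegal
(4,2): flips 2 -> legal
(4,5): no bracket -> illegal
(4,6): no bracket -> illegal
(5,2): no bracket -> illegal
(5,3): no bracket -> illegal
(5,4): flips 3 -> legal
(5,6): no bracket -> illegal
(6,4): no bracket -> illegal
(6,5): no bracket -> illegal
(6,6): no bracket -> illegal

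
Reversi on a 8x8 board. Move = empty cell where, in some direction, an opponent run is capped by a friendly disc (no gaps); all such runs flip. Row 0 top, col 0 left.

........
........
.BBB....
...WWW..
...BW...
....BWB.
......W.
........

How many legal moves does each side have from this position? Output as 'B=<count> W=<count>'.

Answer: B=5 W=9

Derivation:
-- B to move --
(2,4): flips 2 -> legal
(2,5): flips 1 -> legal
(2,6): no bracket -> illegal
(3,2): no bracket -> illegal
(3,6): no bracket -> illegal
(4,2): no bracket -> illegal
(4,5): flips 2 -> legal
(4,6): no bracket -> illegal
(5,3): no bracket -> illegal
(5,7): no bracket -> illegal
(6,4): no bracket -> illegal
(6,5): no bracket -> illegal
(6,7): no bracket -> illegal
(7,5): no bracket -> illegal
(7,6): flips 1 -> legal
(7,7): flips 4 -> legal
B mobility = 5
-- W to move --
(1,0): no bracket -> illegal
(1,1): flips 1 -> legal
(1,2): flips 1 -> legal
(1,3): flips 1 -> legal
(1,4): no bracket -> illegal
(2,0): no bracket -> illegal
(2,4): no bracket -> illegal
(3,0): no bracket -> illegal
(3,1): no bracket -> illegal
(3,2): no bracket -> illegal
(4,2): flips 1 -> legal
(4,5): no bracket -> illegal
(4,6): flips 1 -> legal
(4,7): no bracket -> illegal
(5,2): flips 1 -> legal
(5,3): flips 2 -> legal
(5,7): flips 1 -> legal
(6,3): no bracket -> illegal
(6,4): flips 1 -> legal
(6,5): no bracket -> illegal
(6,7): no bracket -> illegal
W mobility = 9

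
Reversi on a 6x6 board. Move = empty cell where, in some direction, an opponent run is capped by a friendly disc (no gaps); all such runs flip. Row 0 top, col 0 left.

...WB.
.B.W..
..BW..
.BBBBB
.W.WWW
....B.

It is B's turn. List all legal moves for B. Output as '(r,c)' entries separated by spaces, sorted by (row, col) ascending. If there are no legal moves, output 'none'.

(0,2): flips 1 -> legal
(1,2): flips 1 -> legal
(1,4): flips 1 -> legal
(2,4): flips 1 -> legal
(3,0): no bracket -> illegal
(4,0): no bracket -> illegal
(4,2): no bracket -> illegal
(5,0): flips 1 -> legal
(5,1): flips 1 -> legal
(5,2): flips 1 -> legal
(5,3): flips 2 -> legal
(5,5): flips 2 -> legal

Answer: (0,2) (1,2) (1,4) (2,4) (5,0) (5,1) (5,2) (5,3) (5,5)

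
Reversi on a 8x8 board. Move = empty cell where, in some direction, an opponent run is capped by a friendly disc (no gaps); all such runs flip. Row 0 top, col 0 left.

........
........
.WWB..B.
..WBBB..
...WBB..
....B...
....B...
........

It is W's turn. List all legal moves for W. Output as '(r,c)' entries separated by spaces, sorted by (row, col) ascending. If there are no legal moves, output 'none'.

(1,2): no bracket -> illegal
(1,3): flips 2 -> legal
(1,4): flips 1 -> legal
(1,5): no bracket -> illegal
(1,6): no bracket -> illegal
(1,7): no bracket -> illegal
(2,4): flips 1 -> legal
(2,5): flips 1 -> legal
(2,7): no bracket -> illegal
(3,6): flips 3 -> legal
(3,7): no bracket -> illegal
(4,2): no bracket -> illegal
(4,6): flips 2 -> legal
(5,3): no bracket -> illegal
(5,5): flips 2 -> legal
(5,6): no bracket -> illegal
(6,3): no bracket -> illegal
(6,5): flips 1 -> legal
(7,3): no bracket -> illegal
(7,4): no bracket -> illegal
(7,5): no bracket -> illegal

Answer: (1,3) (1,4) (2,4) (2,5) (3,6) (4,6) (5,5) (6,5)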